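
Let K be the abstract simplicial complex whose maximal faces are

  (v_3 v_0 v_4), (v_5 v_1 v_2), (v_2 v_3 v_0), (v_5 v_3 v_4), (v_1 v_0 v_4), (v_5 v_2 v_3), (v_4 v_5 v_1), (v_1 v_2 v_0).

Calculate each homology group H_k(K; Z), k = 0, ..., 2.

H_0 ≅ Z,  H_1 = 0,  H_2 ≅ Z.

Fix the vertex order v_0 < v_1 < v_2 < v_3 < v_4 < v_5 and write every simplex with vertices in increasing order. Then dim K = 2 and the simplices of K are:

  0-simplices (6): [v_0], [v_1], [v_2], [v_3], [v_4], [v_5]
  1-simplices (12): [v_0,v_1], [v_0,v_2], [v_0,v_3], [v_0,v_4], [v_1,v_2], [v_1,v_4], [v_1,v_5], [v_2,v_3], [v_2,v_5], [v_3,v_4], [v_3,v_5], [v_4,v_5]
  2-simplices (8): [v_0,v_1,v_2], [v_0,v_1,v_4], [v_0,v_2,v_3], [v_0,v_3,v_4], [v_1,v_2,v_5], [v_1,v_4,v_5], [v_2,v_3,v_5], [v_3,v_4,v_5]

so the chain groups are C_0 ≅ Z^6, C_1 ≅ Z^12, C_2 ≅ Z^8.

∂_1: C_1 → C_0 sends each edge [p,q] (with p < q) to q − p.
The resulting 6×12 matrix has rank 5, and its Smith normal form has invariant factors (1,1,1,1,1).

Boundary ∂_2: C_2 → C_1 maps a triangle to the signed sum of its edges. For instance
  ∂[v_0,v_3,v_4] = [v_3,v_4] − [v_0,v_4] + [v_0,v_3],
  ∂[v_0,v_1,v_4] = [v_1,v_4] − [v_0,v_4] + [v_0,v_1].
This gives a 12×8 integer matrix of rank 7; reducing to Smith normal form yields diagonal entries (1,1,1,1,1,1,1).

From H_k ≅ ker(∂_k) / im(∂_{k+1}) we obtain:

  H_0: rank C_0 − rank ∂_1 = 6 − 5 = 1, and the invariant factors of ∂_1 are all 1, so H_0 = Z.
  H_1: rank ker ∂_1 − rank ∂_2 = (12 − 5) − 7 = 0, and the invariant factors of ∂_2 are all 1, so H_1 = 0.
  H_2: rank ker ∂_2 − rank ∂_3 = (8 − 7) − 0 = 1, and there is no ∂_3, so H_2 = Z.

(K is a triangulation of the 2-sphere S^2.)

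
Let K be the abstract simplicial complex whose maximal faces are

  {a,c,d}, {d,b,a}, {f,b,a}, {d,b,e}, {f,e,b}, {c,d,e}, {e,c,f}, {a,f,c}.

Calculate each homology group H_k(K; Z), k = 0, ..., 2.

Take the total order a < b < c < d < e < f on the vertex set. Then K (dimension 2) consists of the simplices:

  0-simplices (6): a, b, c, d, e, f
  1-simplices (12): ab, ac, ad, af, bd, be, bf, cd, ce, cf, de, ef
  2-simplices (8): abd, abf, acd, acf, bde, bef, cde, cef

Hence C_0 ≅ Z^6, C_1 ≅ Z^12, C_2 ≅ Z^8.

The boundary map ∂_1: C_1 → C_0 sends each edge [p,q] (with p < q) to q − p. For instance
  ∂ce = e − c.
As a 6×12 matrix over Z this has rank 5, with invariant factors (1,1,1,1,1).

The boundary map ∂_2: C_2 → C_1 acts by ∂[p,q,r] = [q,r] − [p,r] + [p,q]. For instance
  ∂bde = de − be + bd,
  ∂acf = cf − af + ac.
As a 12×8 matrix over Z this has rank 7, with invariant factors (1,1,1,1,1,1,1).

From H_k ≅ ker(∂_k) / im(∂_{k+1}) we obtain:

  H_0: rank C_0 − rank ∂_1 = 6 − 5 = 1, and the invariant factors of ∂_1 are all 1, so H_0 = Z.
  H_1: rank ker ∂_1 − rank ∂_2 = (12 − 5) − 7 = 0, and the invariant factors of ∂_2 are all 1, so H_1 = 0.
  H_2: rank ker ∂_2 − rank ∂_3 = (8 − 7) − 0 = 1, and there is no ∂_3, so H_2 = Z.

H_0 ≅ Z,  H_1 = 0,  H_2 ≅ Z.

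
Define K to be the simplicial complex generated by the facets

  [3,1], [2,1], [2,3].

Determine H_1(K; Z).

Order the vertices as 1 < 2 < 3. Listing each simplex with vertices in this order, K has dimension 1 with simplices:

  0-simplices (3): [1], [2], [3]
  1-simplices (3): [1,2], [1,3], [2,3]

Hence C_0 ≅ Z^3, C_1 ≅ Z^3.

Boundary ∂_1: C_1 → C_0 is given by ∂[p,q] = [q] − [p]. For instance
  ∂[1,3] = [3] − [1].
This gives a 3×3 integer matrix of rank 2; reducing to Smith normal form yields diagonal entries (1,1).

Reading off H_k = ker ∂_k / im ∂_{k+1}:

  H_1: rank ker ∂_1 − rank ∂_2 = (3 − 2) − 0 = 1, and there is no ∂_2, so H_1 ≅ Z.

H_1 = Z.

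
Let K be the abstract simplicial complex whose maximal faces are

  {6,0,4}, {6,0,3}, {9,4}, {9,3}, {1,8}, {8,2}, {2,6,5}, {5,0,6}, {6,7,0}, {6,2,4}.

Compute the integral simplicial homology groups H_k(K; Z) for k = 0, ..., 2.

We work with the vertex ordering 0 < 1 < 2 < 3 < 4 < 5 < 6 < 7 < 8 < 9. The simplices of K, each written with vertices in increasing order, are:

  0-simplices (10): [0], [1], [2], [3], [4], [5], [6], [7], [8], [9]
  1-simplices (16): [0,3], [0,4], [0,5], [0,6], [0,7], [1,8], [2,4], [2,5], [2,6], [2,8], [3,6], [3,9], [4,6], [4,9], [5,6], [6,7]
  2-simplices (6): [0,3,6], [0,4,6], [0,5,6], [0,6,7], [2,4,6], [2,5,6]

so the chain groups are C_0 ≅ Z^10, C_1 ≅ Z^16, C_2 ≅ Z^6.

Boundary ∂_1: C_1 → C_0 maps an edge to its endpoints' difference, ∂[p,q] = q − p. For instance
  ∂[2,4] = [4] − [2].
The 10×16 boundary matrix has rank 9 and Smith normal form diag(1,1,1,1,1,1,1,1,1).

∂_2: C_2 → C_1 sends each 2-simplex [p,q,r] to [q,r] − [p,r] + [p,q]. For instance
  ∂[0,6,7] = [6,7] − [0,7] + [0,6],
  ∂[0,5,6] = [5,6] − [0,6] + [0,5].
As a 16×6 matrix over Z this has rank 6, with invariant factors (1,1,1,1,1,1).

Reading off H_k = ker ∂_k / im ∂_{k+1}:

  H_0: rank C_0 − rank ∂_1 = 10 − 9 = 1, and the invariant factors of ∂_1 are all 1, so H_0 = Z.
  H_1: rank ker ∂_1 − rank ∂_2 = (16 − 9) − 6 = 1, and the invariant factors of ∂_2 are all 1, so H_1 = Z.
  H_2: rank ker ∂_2 − rank ∂_3 = (6 − 6) − 0 = 0, and there is no ∂_3, so H_2 = 0.

H_0 ≅ Z,  H_1 ≅ Z,  H_2 = 0.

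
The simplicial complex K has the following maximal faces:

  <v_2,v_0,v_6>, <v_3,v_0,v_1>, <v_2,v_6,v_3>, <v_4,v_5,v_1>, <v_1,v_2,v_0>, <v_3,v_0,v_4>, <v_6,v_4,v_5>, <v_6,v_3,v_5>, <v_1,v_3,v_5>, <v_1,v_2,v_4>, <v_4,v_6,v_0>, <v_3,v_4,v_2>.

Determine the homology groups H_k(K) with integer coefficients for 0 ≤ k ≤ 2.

H_0 = Z,  H_1 = Z_2,  H_2 = 0.

We work with the vertex ordering v_0 < v_1 < v_2 < v_3 < v_4 < v_5 < v_6. The simplices of K, each written with vertices in increasing order, are:

  0-simplices (7): [v_0], [v_1], [v_2], [v_3], [v_4], [v_5], [v_6]
  1-simplices (18): (18 of them)
  2-simplices (12): (12 of them)

so the chain groups are C_0 ≅ Z^7, C_1 ≅ Z^18, C_2 ≅ Z^12.

Boundary ∂_1: C_1 → C_0 sends each edge [p,q] (with p < q) to q − p. For instance
  ∂[v_1,v_3] = [v_3] − [v_1].
The 7×18 boundary matrix has rank 6 and Smith normal form diag(1,1,1,1,1,1).

Boundary ∂_2: C_2 → C_1 maps a triangle to the signed sum of its edges. For instance
  ∂[v_0,v_2,v_6] = [v_2,v_6] − [v_0,v_6] + [v_0,v_2],
  ∂[v_1,v_4,v_5] = [v_4,v_5] − [v_1,v_5] + [v_1,v_4].
The resulting 18×12 matrix has rank 12, and its Smith normal form has invariant factors (1,1,1,1,1,1,1,1,1,1,1,2).

Computing H_k = (kernel of ∂_k) / (image of ∂_{k+1}):

  H_0: rank C_0 − rank ∂_1 = 7 − 6 = 1, and the invariant factors of ∂_1 are all 1, so H_0 = Z.
  H_1: rank ker ∂_1 − rank ∂_2 = (18 − 6) − 12 = 0, and ∂_2 has invariant factor 2 > 1, so H_1 = Z_2.
  H_2: rank ker ∂_2 − rank ∂_3 = (12 − 12) − 0 = 0, and there is no ∂_3, so H_2 = 0.

(K is a triangulation of the real projective plane RP^2.)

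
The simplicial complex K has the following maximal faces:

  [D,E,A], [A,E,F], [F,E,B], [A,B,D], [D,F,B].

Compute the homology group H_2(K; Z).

Order the vertices as A < B < D < E < F. Listing each simplex with vertices in this order, K has dimension 2 with simplices:

  0-simplices (5): A, B, D, E, F
  1-simplices (10): AB, AD, AE, AF, BD, BE, BF, DE, DF, EF
  2-simplices (5): ABD, ADE, AEF, BDF, BEF

so the chain groups are C_0 ≅ Z^5, C_1 ≅ Z^10, C_2 ≅ Z^5.

Boundary ∂_1: C_1 → C_0 is given by ∂[p,q] = [q] − [p].
The 5×10 boundary matrix has rank 4 and Smith normal form diag(1,1,1,1).

∂_2: C_2 → C_1 acts by ∂[p,q,r] = [q,r] − [p,r] + [p,q]. For instance
  ∂AEF = EF − AF + AE,
  ∂BDF = DF − BF + BD.
The 10×5 boundary matrix has rank 5 and Smith normal form diag(1,1,1,1,1).

Reading off H_k = ker ∂_k / im ∂_{k+1}:

  H_2: rank ker ∂_2 − rank ∂_3 = (5 − 5) − 0 = 0, and there is no ∂_3, so H_2 ≅ 0.

H_2 ≅ 0.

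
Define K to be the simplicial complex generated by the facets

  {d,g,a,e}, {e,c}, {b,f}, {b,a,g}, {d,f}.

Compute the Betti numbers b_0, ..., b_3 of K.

Fix the vertex order a < b < c < d < e < f < g and write every simplex with vertices in increasing order. Then dim K = 3 and the simplices of K are:

  0-simplices (7): a, b, c, d, e, f, g
  1-simplices (11): ab, ad, ae, ag, bf, bg, ce, de, df, dg, eg
  2-simplices (5): abg, ade, adg, aeg, deg
  3-simplices (1): adeg

giving chain groups C_0 ≅ Z^7, C_1 ≅ Z^11, C_2 ≅ Z^5, C_3 ≅ Z^1.

The boundary map ∂_1: C_1 → C_0 sends each edge [p,q] (with p < q) to q − p. For instance
  ∂ce = e − c.
The 7×11 boundary matrix has rank 6 and Smith normal form diag(1,1,1,1,1,1).

∂_2: C_2 → C_1 acts by ∂[p,q,r] = [q,r] − [p,r] + [p,q]. For instance
  ∂abg = bg − ag + ab,
  ∂adg = dg − ag + ad.
This gives a 11×5 integer matrix of rank 4; reducing to Smith normal form yields diagonal entries (1,1,1,1).

Boundary ∂_3: C_3 → C_2 sends each 3-simplex σ to the alternating sum Σ_i (−1)^i (σ with its i-th vertex removed). For instance
  ∂adeg = deg − aeg + adg − ade.
The 5×1 boundary matrix has rank 1 and Smith normal form diag(1).

Now H_k = ker ∂_k / im ∂_{k+1}, so:

  H_0: rank C_0 − rank ∂_1 = 7 − 6 = 1, and the invariant factors of ∂_1 are all 1, so H_0 = Z.
  H_1: rank ker ∂_1 − rank ∂_2 = (11 − 6) − 4 = 1, and the invariant factors of ∂_2 are all 1, so H_1 = Z.
  H_2: rank ker ∂_2 − rank ∂_3 = (5 − 4) − 1 = 0, and the invariant factors of ∂_3 are all 1, so H_2 = 0.
  H_3: rank ker ∂_3 − rank ∂_4 = (1 − 1) − 0 = 0, and there is no ∂_4, so H_3 = 0.

As a check, the Euler characteristic is 7 − 11 + 5 − 1 = 0, which agrees with 1 − 1 + 0 − 0 = 0.

Hence the Betti numbers are b_0 = 1, b_1 = 1, b_2 = 0, b_3 = 0.

b_0 = 1, b_1 = 1, b_2 = 0, b_3 = 0.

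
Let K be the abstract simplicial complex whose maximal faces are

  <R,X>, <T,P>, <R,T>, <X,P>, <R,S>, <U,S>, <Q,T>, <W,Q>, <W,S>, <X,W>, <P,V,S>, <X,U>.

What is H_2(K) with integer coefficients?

H_2 = 0.

Fix the vertex order P < Q < R < S < T < U < V < W < X and write every simplex with vertices in increasing order. Then dim K = 2 and the simplices of K are:

  0-simplices (9): P, Q, R, S, T, U, V, W, X
  1-simplices (14): PS, PT, PV, PX, QT, QW, RS, RT, RX, SU, SV, SW, UX, WX
  2-simplices (1): PSV

giving chain groups C_0 ≅ Z^9, C_1 ≅ Z^14, C_2 ≅ Z^1.

Boundary ∂_1: C_1 → C_0 maps an edge to its endpoints' difference, ∂[p,q] = q − p.
This gives a 9×14 integer matrix of rank 8; reducing to Smith normal form yields diagonal entries (1,1,1,1,1,1,1,1).

∂_2: C_2 → C_1 maps a triangle to the signed sum of its edges. For instance
  ∂PSV = SV − PV + PS.
The resulting 14×1 matrix has rank 1, and its Smith normal form has invariant factors (1).

Now H_k = ker ∂_k / im ∂_{k+1}, so:

  H_2: rank ker ∂_2 − rank ∂_3 = (1 − 1) − 0 = 0, and there is no ∂_3, so H_2 ≅ 0.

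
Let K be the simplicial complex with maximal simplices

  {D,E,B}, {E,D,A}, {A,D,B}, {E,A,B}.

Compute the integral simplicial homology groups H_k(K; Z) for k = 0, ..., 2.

K has 4 vertices, 6 edges, 4 triangles.
rank ∂_0 = 0, rank ∂_1 = 3 ⇒ b_0 = 4 − 0 − 3 = 1; all invariant factors of ∂_1 are 1 so no torsion. So H_0 ≅ Z.
rank ∂_1 = 3, rank ∂_2 = 3 ⇒ b_1 = 6 − 3 − 3 = 0; all invariant factors of ∂_2 are 1 so no torsion. So H_1 ≅ 0.
rank ∂_2 = 3, rank ∂_3 = 0 ⇒ b_2 = 4 − 3 − 0 = 1. So H_2 ≅ Z.

H_0 = Z,  H_1 = 0,  H_2 = Z.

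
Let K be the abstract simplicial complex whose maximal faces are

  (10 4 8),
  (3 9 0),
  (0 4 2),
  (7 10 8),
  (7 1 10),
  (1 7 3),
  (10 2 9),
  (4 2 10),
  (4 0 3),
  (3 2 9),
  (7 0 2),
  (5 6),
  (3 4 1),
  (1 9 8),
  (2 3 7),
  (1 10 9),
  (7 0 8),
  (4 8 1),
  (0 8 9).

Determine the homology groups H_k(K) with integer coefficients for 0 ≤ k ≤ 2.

Order the vertices as 0 < 1 < 2 < 3 < 4 < 5 < 6 < 7 < 8 < 9 < 10. Listing each simplex with vertices in this order, K has dimension 2 with simplices:

  0-simplices (11): [0], [1], [2], [3], [4], [5], [6], [7], [8], [9], [10]
  1-simplices (28): (28 of them)
  2-simplices (18): (18 of them)

giving chain groups C_0 ≅ Z^11, C_1 ≅ Z^28, C_2 ≅ Z^18.

∂_1: C_1 → C_0 sends each edge [p,q] (with p < q) to q − p. For instance
  ∂[7,8] = [8] − [7].
The resulting 11×28 matrix has rank 9, and its Smith normal form has invariant factors (1,1,1,1,1,1,1,1,1).

∂_2: C_2 → C_1 acts by ∂[p,q,r] = [q,r] − [p,r] + [p,q]. For instance
  ∂[1,7,10] = [7,10] − [1,10] + [1,7],
  ∂[2,4,10] = [4,10] − [2,10] + [2,4].
The resulting 28×18 matrix has rank 18, and its Smith normal form has invariant factors (1,1,1,1,1,1,1,1,1,1,1,1,1,1,1,1,1,2).

Now H_k = ker ∂_k / im ∂_{k+1}, so:

  H_0: rank C_0 − rank ∂_1 = 11 − 9 = 2, and the invariant factors of ∂_1 are all 1, so H_0 ≅ Z^2.
  H_1: rank ker ∂_1 − rank ∂_2 = (28 − 9) − 18 = 1, and ∂_2 has invariant factor 2 > 1, so H_1 ≅ Z ⊕ Z/2.
  H_2: rank ker ∂_2 − rank ∂_3 = (18 − 18) − 0 = 0, and there is no ∂_3, so H_2 ≅ 0.

As a check, the Euler characteristic is 11 − 28 + 18 = 1, which agrees with 2 − 1 + 0 = 1.
(K is a triangulation of the disjoint union of the Klein bottle and the 1-simplex.)

H_0 ≅ Z^2,  H_1 ≅ Z ⊕ Z/2,  H_2 = 0.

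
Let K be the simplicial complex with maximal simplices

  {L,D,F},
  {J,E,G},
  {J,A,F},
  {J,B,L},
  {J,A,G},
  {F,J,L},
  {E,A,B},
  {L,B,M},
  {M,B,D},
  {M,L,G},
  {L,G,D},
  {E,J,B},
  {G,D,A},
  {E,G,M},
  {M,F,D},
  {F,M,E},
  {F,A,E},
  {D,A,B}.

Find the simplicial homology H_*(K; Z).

H_0 ≅ Z,  H_1 ≅ Z ⊕ Z/2Z,  H_2 = 0.

Order the vertices as A < B < D < E < F < G < J < L < M. Listing each simplex with vertices in this order, K has dimension 2 with simplices:

  0-simplices (9): A, B, D, E, F, G, J, L, M
  1-simplices (27): AB, AD, AE, AF, AG, AJ, BD, BE, BJ, BL, BM, DF, DG, DL, DM, EF, EG, EJ, EM, FJ, FL, FM, GJ, GL, GM, JL, LM
  2-simplices (18): ABD, ABE, ADG, AEF, AFJ, AGJ, BDM, BEJ, BJL, BLM, DFL, DFM, DGL, EFM, EGJ, EGM, FJL, GLM

Hence C_0 ≅ Z^9, C_1 ≅ Z^27, C_2 ≅ Z^18.

The boundary map ∂_1: C_1 → C_0 is given by ∂[p,q] = [q] − [p].
This gives a 9×27 integer matrix of rank 8; reducing to Smith normal form yields diagonal entries (1,1,1,1,1,1,1,1).

∂_2: C_2 → C_1 sends each 2-simplex [p,q,r] to [q,r] − [p,r] + [p,q]. For instance
  ∂EGM = GM − EM + EG,
  ∂ABE = BE − AE + AB.
The resulting 27×18 matrix has rank 18, and its Smith normal form has invariant factors (1,1,1,1,1,1,1,1,1,1,1,1,1,1,1,1,1,2).

Now H_k = ker ∂_k / im ∂_{k+1}, so:

  H_0: rank C_0 − rank ∂_1 = 9 − 8 = 1, and the invariant factors of ∂_1 are all 1, so H_0 = Z.
  H_1: rank ker ∂_1 − rank ∂_2 = (27 − 8) − 18 = 1, and ∂_2 has invariant factor 2 > 1, so H_1 = Z ⊕ Z/2Z.
  H_2: rank ker ∂_2 − rank ∂_3 = (18 − 18) − 0 = 0, and there is no ∂_3, so H_2 = 0.

As a check, the Euler characteristic is 9 − 27 + 18 = 0, which agrees with 1 − 1 + 0 = 0.
(K is a triangulation of the Klein bottle.)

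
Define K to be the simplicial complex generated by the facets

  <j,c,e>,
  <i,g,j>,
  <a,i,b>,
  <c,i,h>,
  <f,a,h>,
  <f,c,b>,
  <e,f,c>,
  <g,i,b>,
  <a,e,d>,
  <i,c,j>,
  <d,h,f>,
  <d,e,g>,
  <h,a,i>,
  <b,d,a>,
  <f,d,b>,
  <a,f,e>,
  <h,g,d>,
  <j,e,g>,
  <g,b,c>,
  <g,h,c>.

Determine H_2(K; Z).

K has 10 vertices, 30 edges, 20 triangles.
rank ∂_2 = 20, rank ∂_3 = 0 ⇒ b_2 = 20 − 20 − 0 = 0. So H_2 = 0.

H_2 ≅ 0.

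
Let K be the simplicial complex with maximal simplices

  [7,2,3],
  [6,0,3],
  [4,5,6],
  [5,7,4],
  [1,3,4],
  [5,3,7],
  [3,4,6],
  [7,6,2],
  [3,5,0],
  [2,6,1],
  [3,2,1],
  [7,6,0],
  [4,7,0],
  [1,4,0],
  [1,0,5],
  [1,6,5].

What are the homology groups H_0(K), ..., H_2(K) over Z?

Take the total order 0 < 1 < 2 < 3 < 4 < 5 < 6 < 7 on the vertex set. Then K (dimension 2) consists of the simplices:

  0-simplices (8): [0], [1], [2], [3], [4], [5], [6], [7]
  1-simplices (24): (24 of them)
  2-simplices (16): [0,1,4], [0,1,5], [0,3,5], [0,3,6], [0,4,7], [0,6,7], [1,2,3], [1,2,6], [1,3,4], [1,5,6], [2,3,7], [2,6,7], [3,4,6], [3,5,7], [4,5,6], [4,5,7]

so the chain groups are C_0 ≅ Z^8, C_1 ≅ Z^24, C_2 ≅ Z^16.

∂_1: C_1 → C_0 maps an edge to its endpoints' difference, ∂[p,q] = q − p. For instance
  ∂[4,6] = [6] − [4].
This gives a 8×24 integer matrix of rank 7; reducing to Smith normal form yields diagonal entries (1,1,1,1,1,1,1).

Boundary ∂_2: C_2 → C_1 sends each 2-simplex [p,q,r] to [q,r] − [p,r] + [p,q]. For instance
  ∂[0,1,5] = [1,5] − [0,5] + [0,1],
  ∂[2,3,7] = [3,7] − [2,7] + [2,3].
The 24×16 boundary matrix has rank 15 and Smith normal form diag(1,1,1,1,1,1,1,1,1,1,1,1,1,1,1).

From H_k ≅ ker(∂_k) / im(∂_{k+1}) we obtain:

  H_0: rank C_0 − rank ∂_1 = 8 − 7 = 1, and the invariant factors of ∂_1 are all 1, so H_0 ≅ Z.
  H_1: rank ker ∂_1 − rank ∂_2 = (24 − 7) − 15 = 2, and the invariant factors of ∂_2 are all 1, so H_1 ≅ Z^2.
  H_2: rank ker ∂_2 − rank ∂_3 = (16 − 15) − 0 = 1, and there is no ∂_3, so H_2 ≅ Z.

As a check, the Euler characteristic is 8 − 24 + 16 = 0, which agrees with 1 − 2 + 1 = 0.

H_0 = Z,  H_1 = Z^2,  H_2 = Z.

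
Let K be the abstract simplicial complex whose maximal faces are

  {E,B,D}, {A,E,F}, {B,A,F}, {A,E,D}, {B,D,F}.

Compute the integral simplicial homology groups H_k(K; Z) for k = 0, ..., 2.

H_0 = Z,  H_1 = Z,  H_2 = 0.

We work with the vertex ordering A < B < D < E < F. The simplices of K, each written with vertices in increasing order, are:

  0-simplices (5): A, B, D, E, F
  1-simplices (10): AB, AD, AE, AF, BD, BE, BF, DE, DF, EF
  2-simplices (5): ABF, ADE, AEF, BDE, BDF

Hence C_0 ≅ Z^5, C_1 ≅ Z^10, C_2 ≅ Z^5.

The boundary map ∂_1: C_1 → C_0 is given by ∂[p,q] = [q] − [p]. For instance
  ∂BD = D − B.
The 5×10 boundary matrix has rank 4 and Smith normal form diag(1,1,1,1).

Boundary ∂_2: C_2 → C_1 sends each 2-simplex [p,q,r] to [q,r] − [p,r] + [p,q]. For instance
  ∂ADE = DE − AE + AD,
  ∂BDF = DF − BF + BD.
The 10×5 boundary matrix has rank 5 and Smith normal form diag(1,1,1,1,1).

Computing H_k = (kernel of ∂_k) / (image of ∂_{k+1}):

  H_0: rank C_0 − rank ∂_1 = 5 − 4 = 1, and the invariant factors of ∂_1 are all 1, so H_0 ≅ Z.
  H_1: rank ker ∂_1 − rank ∂_2 = (10 − 4) − 5 = 1, and the invariant factors of ∂_2 are all 1, so H_1 ≅ Z.
  H_2: rank ker ∂_2 − rank ∂_3 = (5 − 5) − 0 = 0, and there is no ∂_3, so H_2 ≅ 0.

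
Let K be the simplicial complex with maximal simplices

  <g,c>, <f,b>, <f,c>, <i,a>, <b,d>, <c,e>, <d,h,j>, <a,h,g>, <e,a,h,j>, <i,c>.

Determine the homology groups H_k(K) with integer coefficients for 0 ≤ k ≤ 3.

H_0 = Z,  H_1 = Z^3,  H_2 = 0,  H_3 = 0.

Fix the vertex order a < b < c < d < e < f < g < h < i < j and write every simplex with vertices in increasing order. Then dim K = 3 and the simplices of K are:

  0-simplices (10): a, b, c, d, e, f, g, h, i, j
  1-simplices (17): ae, ag, ah, ai, aj, bd, bf, ce, cf, cg, ci, dh, dj, eh, ej, gh, hj
  2-simplices (6): aeh, aej, agh, ahj, dhj, ehj
  3-simplices (1): aehj

giving chain groups C_0 ≅ Z^10, C_1 ≅ Z^17, C_2 ≅ Z^6, C_3 ≅ Z^1.

∂_1: C_1 → C_0 is given by ∂[p,q] = [q] − [p]. For instance
  ∂dj = j − d.
The 10×17 boundary matrix has rank 9 and Smith normal form diag(1,1,1,1,1,1,1,1,1).

The boundary map ∂_2: C_2 → C_1 sends each 2-simplex [p,q,r] to [q,r] − [p,r] + [p,q]. For instance
  ∂agh = gh − ah + ag,
  ∂ehj = hj − ej + eh.
As a 17×6 matrix over Z this has rank 5, with invariant factors (1,1,1,1,1).

∂_3: C_3 → C_2 sends each 3-simplex σ to the alternating sum Σ_i (−1)^i (σ with its i-th vertex removed). For instance
  ∂aehj = ehj − ahj + aej − aeh.
The resulting 6×1 matrix has rank 1, and its Smith normal form has invariant factors (1).

Now H_k = ker ∂_k / im ∂_{k+1}, so:

  H_0: rank C_0 − rank ∂_1 = 10 − 9 = 1, and the invariant factors of ∂_1 are all 1, so H_0 ≅ Z.
  H_1: rank ker ∂_1 − rank ∂_2 = (17 − 9) − 5 = 3, and the invariant factors of ∂_2 are all 1, so H_1 ≅ Z^3.
  H_2: rank ker ∂_2 − rank ∂_3 = (6 − 5) − 1 = 0, and the invariant factors of ∂_3 are all 1, so H_2 ≅ 0.
  H_3: rank ker ∂_3 − rank ∂_4 = (1 − 1) − 0 = 0, and there is no ∂_4, so H_3 ≅ 0.

As a check, the Euler characteristic is 10 − 17 + 6 − 1 = -2, which agrees with 1 − 3 + 0 − 0 = -2.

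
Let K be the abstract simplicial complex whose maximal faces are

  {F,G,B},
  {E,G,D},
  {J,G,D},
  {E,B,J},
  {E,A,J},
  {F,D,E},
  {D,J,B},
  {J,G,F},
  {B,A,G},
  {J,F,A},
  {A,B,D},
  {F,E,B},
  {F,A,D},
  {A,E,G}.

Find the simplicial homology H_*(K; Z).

Fix the vertex order A < B < D < E < F < G < J and write every simplex with vertices in increasing order. Then dim K = 2 and the simplices of K are:

  0-simplices (7): A, B, D, E, F, G, J
  1-simplices (21): AB, AD, AE, AF, AG, AJ, BD, BE, BF, BG, BJ, DE, DF, DG, DJ, EF, EG, EJ, FG, FJ, GJ
  2-simplices (14): ABD, ABG, ADF, AEG, AEJ, AFJ, BDJ, BEF, BEJ, BFG, DEF, DEG, DGJ, FGJ

giving chain groups C_0 ≅ Z^7, C_1 ≅ Z^21, C_2 ≅ Z^14.

∂_1: C_1 → C_0 sends each edge [p,q] (with p < q) to q − p. For instance
  ∂AJ = J − A.
The 7×21 boundary matrix has rank 6 and Smith normal form diag(1,1,1,1,1,1).

∂_2: C_2 → C_1 sends each 2-simplex [p,q,r] to [q,r] − [p,r] + [p,q]. For instance
  ∂ABD = BD − AD + AB,
  ∂FGJ = GJ − FJ + FG.
This gives a 21×14 integer matrix of rank 13; reducing to Smith normal form yields diagonal entries (1,1,1,1,1,1,1,1,1,1,1,1,1).

Reading off H_k = ker ∂_k / im ∂_{k+1}:

  H_0: rank C_0 − rank ∂_1 = 7 − 6 = 1, and the invariant factors of ∂_1 are all 1, so H_0 = Z.
  H_1: rank ker ∂_1 − rank ∂_2 = (21 − 6) − 13 = 2, and the invariant factors of ∂_2 are all 1, so H_1 = Z^2.
  H_2: rank ker ∂_2 − rank ∂_3 = (14 − 13) − 0 = 1, and there is no ∂_3, so H_2 = Z.

H_0 ≅ Z,  H_1 ≅ Z^2,  H_2 ≅ Z.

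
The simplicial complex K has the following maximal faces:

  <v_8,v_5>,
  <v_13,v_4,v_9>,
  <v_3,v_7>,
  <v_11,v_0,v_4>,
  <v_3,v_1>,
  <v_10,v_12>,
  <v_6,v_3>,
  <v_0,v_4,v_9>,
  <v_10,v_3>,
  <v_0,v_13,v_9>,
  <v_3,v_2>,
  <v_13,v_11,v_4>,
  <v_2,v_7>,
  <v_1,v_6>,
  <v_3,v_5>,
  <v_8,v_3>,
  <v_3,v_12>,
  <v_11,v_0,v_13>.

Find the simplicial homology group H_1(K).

H_1 ≅ Z^4.

K has 14 vertices, 21 edges, 6 triangles.
rank ∂_1 = 12, rank ∂_2 = 5 ⇒ b_1 = 21 − 12 − 5 = 4; all invariant factors of ∂_2 are 1 so no torsion. So H_1 = Z^4.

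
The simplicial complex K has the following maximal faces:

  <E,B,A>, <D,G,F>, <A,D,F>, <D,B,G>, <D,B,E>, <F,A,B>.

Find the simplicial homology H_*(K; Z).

H_0 ≅ Z,  H_1 ≅ Z,  H_2 = 0.

We work with the vertex ordering A < B < D < E < F < G. The simplices of K, each written with vertices in increasing order, are:

  0-simplices (6): A, B, D, E, F, G
  1-simplices (12): AB, AD, AE, AF, BD, BE, BF, BG, DE, DF, DG, FG
  2-simplices (6): ABE, ABF, ADF, BDE, BDG, DFG

Hence C_0 ≅ Z^6, C_1 ≅ Z^12, C_2 ≅ Z^6.

The boundary map ∂_1: C_1 → C_0 sends each edge [p,q] (with p < q) to q − p. For instance
  ∂AF = F − A.
As a 6×12 matrix over Z this has rank 5, with invariant factors (1,1,1,1,1).

Boundary ∂_2: C_2 → C_1 maps a triangle to the signed sum of its edges. For instance
  ∂ABE = BE − AE + AB,
  ∂DFG = FG − DG + DF.
The resulting 12×6 matrix has rank 6, and its Smith normal form has invariant factors (1,1,1,1,1,1).

Reading off H_k = ker ∂_k / im ∂_{k+1}:

  H_0: rank C_0 − rank ∂_1 = 6 − 5 = 1, and the invariant factors of ∂_1 are all 1, so H_0 ≅ Z.
  H_1: rank ker ∂_1 − rank ∂_2 = (12 − 5) − 6 = 1, and the invariant factors of ∂_2 are all 1, so H_1 ≅ Z.
  H_2: rank ker ∂_2 − rank ∂_3 = (6 − 6) − 0 = 0, and there is no ∂_3, so H_2 ≅ 0.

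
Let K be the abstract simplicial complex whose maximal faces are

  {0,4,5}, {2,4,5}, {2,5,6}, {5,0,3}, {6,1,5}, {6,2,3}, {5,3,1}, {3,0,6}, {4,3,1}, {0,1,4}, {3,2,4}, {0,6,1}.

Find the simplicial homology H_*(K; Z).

H_0 = Z,  H_1 = Z/2,  H_2 = 0.

Fix the vertex order 0 < 1 < 2 < 3 < 4 < 5 < 6 and write every simplex with vertices in increasing order. Then dim K = 2 and the simplices of K are:

  0-simplices (7): [0], [1], [2], [3], [4], [5], [6]
  1-simplices (18): [0,1], [0,3], [0,4], [0,5], [0,6], [1,3], [1,4], [1,5], [1,6], [2,3], [2,4], [2,5], [2,6], [3,4], [3,5], [3,6], [4,5], [5,6]
  2-simplices (12): [0,1,4], [0,1,6], [0,3,5], [0,3,6], [0,4,5], [1,3,4], [1,3,5], [1,5,6], [2,3,4], [2,3,6], [2,4,5], [2,5,6]

so the chain groups are C_0 ≅ Z^7, C_1 ≅ Z^18, C_2 ≅ Z^12.

Boundary ∂_1: C_1 → C_0 is given by ∂[p,q] = [q] − [p]. For instance
  ∂[3,4] = [4] − [3].
This gives a 7×18 integer matrix of rank 6; reducing to Smith normal form yields diagonal entries (1,1,1,1,1,1).

∂_2: C_2 → C_1 acts by ∂[p,q,r] = [q,r] − [p,r] + [p,q]. For instance
  ∂[0,4,5] = [4,5] − [0,5] + [0,4],
  ∂[0,3,5] = [3,5] − [0,5] + [0,3].
As a 18×12 matrix over Z this has rank 12, with invariant factors (1,1,1,1,1,1,1,1,1,1,1,2).

Computing H_k = (kernel of ∂_k) / (image of ∂_{k+1}):

  H_0: rank C_0 − rank ∂_1 = 7 − 6 = 1, and the invariant factors of ∂_1 are all 1, so H_0 = Z.
  H_1: rank ker ∂_1 − rank ∂_2 = (18 − 6) − 12 = 0, and ∂_2 has invariant factor 2 > 1, so H_1 = Z/2.
  H_2: rank ker ∂_2 − rank ∂_3 = (12 − 12) − 0 = 0, and there is no ∂_3, so H_2 = 0.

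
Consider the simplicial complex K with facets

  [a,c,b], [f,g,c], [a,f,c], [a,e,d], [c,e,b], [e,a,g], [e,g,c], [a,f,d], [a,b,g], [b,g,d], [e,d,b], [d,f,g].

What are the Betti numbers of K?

Order the vertices as a < b < c < d < e < f < g. Listing each simplex with vertices in this order, K has dimension 2 with simplices:

  0-simplices (7): a, b, c, d, e, f, g
  1-simplices (18): ab, ac, ad, ae, af, ag, bc, bd, be, bg, ce, cf, cg, de, df, dg, eg, fg
  2-simplices (12): abc, abg, acf, ade, adf, aeg, bce, bde, bdg, ceg, cfg, dfg

Hence C_0 ≅ Z^7, C_1 ≅ Z^18, C_2 ≅ Z^12.

The boundary map ∂_1: C_1 → C_0 sends each edge [p,q] (with p < q) to q − p.
The 7×18 boundary matrix has rank 6 and Smith normal form diag(1,1,1,1,1,1).

∂_2: C_2 → C_1 acts by ∂[p,q,r] = [q,r] − [p,r] + [p,q]. For instance
  ∂bdg = dg − bg + bd,
  ∂abc = bc − ac + ab.
The 18×12 boundary matrix has rank 12 and Smith normal form diag(1,1,1,1,1,1,1,1,1,1,1,2).

From H_k ≅ ker(∂_k) / im(∂_{k+1}) we obtain:

  H_0: rank C_0 − rank ∂_1 = 7 − 6 = 1, and the invariant factors of ∂_1 are all 1, so H_0 = Z.
  H_1: rank ker ∂_1 − rank ∂_2 = (18 − 6) − 12 = 0, and ∂_2 has invariant factor 2 > 1, so H_1 = Z/2Z.
  H_2: rank ker ∂_2 − rank ∂_3 = (12 − 12) − 0 = 0, and there is no ∂_3, so H_2 = 0.

As a check, the Euler characteristic is 7 − 18 + 12 = 1, which agrees with 1 − 0 + 0 = 1.

Hence the Betti numbers are b_0 = 1, b_1 = 0, b_2 = 0.

b_0 = 1, b_1 = 0, b_2 = 0.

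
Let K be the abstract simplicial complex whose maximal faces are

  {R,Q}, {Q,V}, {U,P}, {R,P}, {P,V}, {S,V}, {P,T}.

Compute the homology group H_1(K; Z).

H_1 = Z.

Order the vertices as P < Q < R < S < T < U < V. Listing each simplex with vertices in this order, K has dimension 1 with simplices:

  0-simplices (7): P, Q, R, S, T, U, V
  1-simplices (7): PR, PT, PU, PV, QR, QV, SV

giving chain groups C_0 ≅ Z^7, C_1 ≅ Z^7.

The boundary map ∂_1: C_1 → C_0 sends each edge [p,q] (with p < q) to q − p.
This gives a 7×7 integer matrix of rank 6; reducing to Smith normal form yields diagonal entries (1,1,1,1,1,1).

From H_k ≅ ker(∂_k) / im(∂_{k+1}) we obtain:

  H_1: rank ker ∂_1 − rank ∂_2 = (7 − 6) − 0 = 1, and there is no ∂_2, so H_1 ≅ Z.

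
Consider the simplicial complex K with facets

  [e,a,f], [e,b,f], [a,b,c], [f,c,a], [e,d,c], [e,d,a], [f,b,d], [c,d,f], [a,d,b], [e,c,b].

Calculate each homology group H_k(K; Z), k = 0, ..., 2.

H_0 = Z,  H_1 = Z_2,  H_2 = 0.

Take the total order a < b < c < d < e < f on the vertex set. Then K (dimension 2) consists of the simplices:

  0-simplices (6): a, b, c, d, e, f
  1-simplices (15): ab, ac, ad, ae, af, bc, bd, be, bf, cd, ce, cf, de, df, ef
  2-simplices (10): abc, abd, acf, ade, aef, bce, bdf, bef, cde, cdf

giving chain groups C_0 ≅ Z^6, C_1 ≅ Z^15, C_2 ≅ Z^10.

Boundary ∂_1: C_1 → C_0 is given by ∂[p,q] = [q] − [p]. For instance
  ∂bd = d − b.
The 6×15 boundary matrix has rank 5 and Smith normal form diag(1,1,1,1,1).

The boundary map ∂_2: C_2 → C_1 acts by ∂[p,q,r] = [q,r] − [p,r] + [p,q]. For instance
  ∂ade = de − ae + ad,
  ∂bce = ce − be + bc.
This gives a 15×10 integer matrix of rank 10; reducing to Smith normal form yields diagonal entries (1,1,1,1,1,1,1,1,1,2).

Now H_k = ker ∂_k / im ∂_{k+1}, so:

  H_0: rank C_0 − rank ∂_1 = 6 − 5 = 1, and the invariant factors of ∂_1 are all 1, so H_0 ≅ Z.
  H_1: rank ker ∂_1 − rank ∂_2 = (15 − 5) − 10 = 0, and ∂_2 has invariant factor 2 > 1, so H_1 ≅ Z_2.
  H_2: rank ker ∂_2 − rank ∂_3 = (10 − 10) − 0 = 0, and there is no ∂_3, so H_2 ≅ 0.

As a check, the Euler characteristic is 6 − 15 + 10 = 1, which agrees with 1 − 0 + 0 = 1.
(K is a triangulation of the real projective plane RP^2.)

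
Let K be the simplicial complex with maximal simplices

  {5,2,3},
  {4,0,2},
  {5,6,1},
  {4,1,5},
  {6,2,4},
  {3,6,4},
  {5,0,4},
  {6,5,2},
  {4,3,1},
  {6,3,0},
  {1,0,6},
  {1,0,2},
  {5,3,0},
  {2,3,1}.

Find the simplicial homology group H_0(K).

Order the vertices as 0 < 1 < 2 < 3 < 4 < 5 < 6. Listing each simplex with vertices in this order, K has dimension 2 with simplices:

  0-simplices (7): [0], [1], [2], [3], [4], [5], [6]
  1-simplices (21): [0,1], [0,2], [0,3], [0,4], [0,5], [0,6], [1,2], [1,3], [1,4], [1,5], [1,6], [2,3], [2,4], [2,5], [2,6], [3,4], [3,5], [3,6], [4,5], [4,6], [5,6]
  2-simplices (14): [0,1,2], [0,1,6], [0,2,4], [0,3,5], [0,3,6], [0,4,5], [1,2,3], [1,3,4], [1,4,5], [1,5,6], [2,3,5], [2,4,6], [2,5,6], [3,4,6]

Hence C_0 ≅ Z^7, C_1 ≅ Z^21, C_2 ≅ Z^14.

The boundary map ∂_1: C_1 → C_0 sends each edge [p,q] (with p < q) to q − p. For instance
  ∂[1,5] = [5] − [1].
The resulting 7×21 matrix has rank 6, and its Smith normal form has invariant factors (1,1,1,1,1,1).

The boundary map ∂_2: C_2 → C_1 sends each 2-simplex [p,q,r] to [q,r] − [p,r] + [p,q]. For instance
  ∂[1,4,5] = [4,5] − [1,5] + [1,4],
  ∂[2,5,6] = [5,6] − [2,6] + [2,5].
As a 21×14 matrix over Z this has rank 13, with invariant factors (1,1,1,1,1,1,1,1,1,1,1,1,1).

Computing H_k = (kernel of ∂_k) / (image of ∂_{k+1}):

  H_0: rank C_0 − rank ∂_1 = 7 − 6 = 1, and the invariant factors of ∂_1 are all 1, so H_0 ≅ Z.

H_0 ≅ Z.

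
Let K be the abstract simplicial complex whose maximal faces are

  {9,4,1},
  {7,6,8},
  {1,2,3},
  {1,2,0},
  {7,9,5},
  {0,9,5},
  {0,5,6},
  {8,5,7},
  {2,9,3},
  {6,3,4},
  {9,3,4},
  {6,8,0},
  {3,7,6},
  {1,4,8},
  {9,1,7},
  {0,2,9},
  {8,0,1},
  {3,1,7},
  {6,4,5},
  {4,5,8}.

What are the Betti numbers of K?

Fix the vertex order 0 < 1 < 2 < 3 < 4 < 5 < 6 < 7 < 8 < 9 and write every simplex with vertices in increasing order. Then dim K = 2 and the simplices of K are:

  0-simplices (10): [0], [1], [2], [3], [4], [5], [6], [7], [8], [9]
  1-simplices (30): (30 of them)
  2-simplices (20): (20 of them)

so the chain groups are C_0 ≅ Z^10, C_1 ≅ Z^30, C_2 ≅ Z^20.

Boundary ∂_1: C_1 → C_0 sends each edge [p,q] (with p < q) to q − p. For instance
  ∂[0,5] = [5] − [0].
The resulting 10×30 matrix has rank 9, and its Smith normal form has invariant factors (1,1,1,1,1,1,1,1,1).

The boundary map ∂_2: C_2 → C_1 acts by ∂[p,q,r] = [q,r] − [p,r] + [p,q]. For instance
  ∂[0,1,2] = [1,2] − [0,2] + [0,1],
  ∂[1,7,9] = [7,9] − [1,9] + [1,7].
The resulting 30×20 matrix has rank 20, and its Smith normal form has invariant factors (1,1,1,1,1,1,1,1,1,1,1,1,1,1,1,1,1,1,1,2).

Computing H_k = (kernel of ∂_k) / (image of ∂_{k+1}):

  H_0: rank C_0 − rank ∂_1 = 10 − 9 = 1, and the invariant factors of ∂_1 are all 1, so H_0 ≅ Z.
  H_1: rank ker ∂_1 − rank ∂_2 = (30 − 9) − 20 = 1, and ∂_2 has invariant factor 2 > 1, so H_1 ≅ Z ⊕ Z/2.
  H_2: rank ker ∂_2 − rank ∂_3 = (20 − 20) − 0 = 0, and there is no ∂_3, so H_2 ≅ 0.

As a check, the Euler characteristic is 10 − 30 + 20 = 0, which agrees with 1 − 1 + 0 = 0.

Hence the Betti numbers are b_0 = 1, b_1 = 1, b_2 = 0.

b_0 = 1, b_1 = 1, b_2 = 0.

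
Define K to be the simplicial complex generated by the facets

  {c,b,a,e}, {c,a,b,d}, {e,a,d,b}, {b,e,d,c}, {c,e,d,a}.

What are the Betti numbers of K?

b_0 = 1, b_1 = 0, b_2 = 0, b_3 = 1.

K has 5 vertices, 10 edges, 10 triangles, 5 3-simplices.
rank ∂_0 = 0, rank ∂_1 = 4 ⇒ b_0 = 5 − 0 − 4 = 1; all invariant factors of ∂_1 are 1 so no torsion. So H_0 = Z.
rank ∂_1 = 4, rank ∂_2 = 6 ⇒ b_1 = 10 − 4 − 6 = 0; all invariant factors of ∂_2 are 1 so no torsion. So H_1 = 0.
rank ∂_2 = 6, rank ∂_3 = 4 ⇒ b_2 = 10 − 6 − 4 = 0; all invariant factors of ∂_3 are 1 so no torsion. So H_2 = 0.
rank ∂_3 = 4, rank ∂_4 = 0 ⇒ b_3 = 5 − 4 − 0 = 1. So H_3 = Z.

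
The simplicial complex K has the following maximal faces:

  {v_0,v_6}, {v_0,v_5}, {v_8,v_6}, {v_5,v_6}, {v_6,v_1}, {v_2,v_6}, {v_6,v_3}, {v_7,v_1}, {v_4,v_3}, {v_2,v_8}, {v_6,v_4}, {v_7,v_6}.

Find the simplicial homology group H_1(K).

H_1 = Z^4.

Fix the vertex order v_0 < v_1 < v_2 < v_3 < v_4 < v_5 < v_6 < v_7 < v_8 and write every simplex with vertices in increasing order. Then dim K = 1 and the simplices of K are:

  0-simplices (9): [v_0], [v_1], [v_2], [v_3], [v_4], [v_5], [v_6], [v_7], [v_8]
  1-simplices (12): [v_0,v_5], [v_0,v_6], [v_1,v_6], [v_1,v_7], [v_2,v_6], [v_2,v_8], [v_3,v_4], [v_3,v_6], [v_4,v_6], [v_5,v_6], [v_6,v_7], [v_6,v_8]

giving chain groups C_0 ≅ Z^9, C_1 ≅ Z^12.

The boundary map ∂_1: C_1 → C_0 is given by ∂[p,q] = [q] − [p].
The 9×12 boundary matrix has rank 8 and Smith normal form diag(1,1,1,1,1,1,1,1).

From H_k ≅ ker(∂_k) / im(∂_{k+1}) we obtain:

  H_1: rank ker ∂_1 − rank ∂_2 = (12 − 8) − 0 = 4, and there is no ∂_2, so H_1 = Z^4.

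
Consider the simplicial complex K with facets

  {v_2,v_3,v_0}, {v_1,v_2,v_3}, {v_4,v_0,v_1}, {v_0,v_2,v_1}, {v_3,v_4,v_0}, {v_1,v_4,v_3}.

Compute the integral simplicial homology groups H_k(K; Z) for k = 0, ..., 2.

Fix the vertex order v_0 < v_1 < v_2 < v_3 < v_4 and write every simplex with vertices in increasing order. Then dim K = 2 and the simplices of K are:

  0-simplices (5): [v_0], [v_1], [v_2], [v_3], [v_4]
  1-simplices (9): [v_0,v_1], [v_0,v_2], [v_0,v_3], [v_0,v_4], [v_1,v_2], [v_1,v_3], [v_1,v_4], [v_2,v_3], [v_3,v_4]
  2-simplices (6): [v_0,v_1,v_2], [v_0,v_1,v_4], [v_0,v_2,v_3], [v_0,v_3,v_4], [v_1,v_2,v_3], [v_1,v_3,v_4]

so the chain groups are C_0 ≅ Z^5, C_1 ≅ Z^9, C_2 ≅ Z^6.

The boundary map ∂_1: C_1 → C_0 maps an edge to its endpoints' difference, ∂[p,q] = q − p. For instance
  ∂[v_0,v_2] = [v_2] − [v_0].
The 5×9 boundary matrix has rank 4 and Smith normal form diag(1,1,1,1).

∂_2: C_2 → C_1 sends each 2-simplex [p,q,r] to [q,r] − [p,r] + [p,q]. For instance
  ∂[v_0,v_1,v_2] = [v_1,v_2] − [v_0,v_2] + [v_0,v_1],
  ∂[v_1,v_3,v_4] = [v_3,v_4] − [v_1,v_4] + [v_1,v_3].
As a 9×6 matrix over Z this has rank 5, with invariant factors (1,1,1,1,1).

From H_k ≅ ker(∂_k) / im(∂_{k+1}) we obtain:

  H_0: rank C_0 − rank ∂_1 = 5 − 4 = 1, and the invariant factors of ∂_1 are all 1, so H_0 ≅ Z.
  H_1: rank ker ∂_1 − rank ∂_2 = (9 − 4) − 5 = 0, and the invariant factors of ∂_2 are all 1, so H_1 ≅ 0.
  H_2: rank ker ∂_2 − rank ∂_3 = (6 − 5) − 0 = 1, and there is no ∂_3, so H_2 ≅ Z.

As a check, the Euler characteristic is 5 − 9 + 6 = 2, which agrees with 1 − 0 + 1 = 2.
(K is a triangulation of the 2-sphere S^2.)

H_0 ≅ Z,  H_1 = 0,  H_2 ≅ Z.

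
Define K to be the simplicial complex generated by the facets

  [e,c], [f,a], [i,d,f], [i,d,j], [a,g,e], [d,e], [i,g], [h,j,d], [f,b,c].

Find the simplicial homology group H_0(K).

Fix the vertex order a < b < c < d < e < f < g < h < i < j and write every simplex with vertices in increasing order. Then dim K = 2 and the simplices of K are:

  0-simplices (10): a, b, c, d, e, f, g, h, i, j
  1-simplices (17): ae, af, ag, bc, bf, ce, cf, de, df, dh, di, dj, eg, fi, gi, hj, ij
  2-simplices (5): aeg, bcf, dfi, dhj, dij

Hence C_0 ≅ Z^10, C_1 ≅ Z^17, C_2 ≅ Z^5.

Boundary ∂_1: C_1 → C_0 sends each edge [p,q] (with p < q) to q − p. For instance
  ∂bf = f − b.
The 10×17 boundary matrix has rank 9 and Smith normal form diag(1,1,1,1,1,1,1,1,1).

The boundary map ∂_2: C_2 → C_1 acts by ∂[p,q,r] = [q,r] − [p,r] + [p,q]. For instance
  ∂bcf = cf − bf + bc,
  ∂dfi = fi − di + df.
This gives a 17×5 integer matrix of rank 5; reducing to Smith normal form yields diagonal entries (1,1,1,1,1).

Computing H_k = (kernel of ∂_k) / (image of ∂_{k+1}):

  H_0: rank C_0 − rank ∂_1 = 10 − 9 = 1, and the invariant factors of ∂_1 are all 1, so H_0 ≅ Z.

H_0 = Z.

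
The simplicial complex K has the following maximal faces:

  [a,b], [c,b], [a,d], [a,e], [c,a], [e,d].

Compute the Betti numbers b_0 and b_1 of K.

b_0 = 1, b_1 = 2.

K has 5 vertices, 6 edges.
rank ∂_0 = 0, rank ∂_1 = 4 ⇒ b_0 = 5 − 0 − 4 = 1; all invariant factors of ∂_1 are 1 so no torsion. So H_0 = Z.
rank ∂_1 = 4, rank ∂_2 = 0 ⇒ b_1 = 6 − 4 − 0 = 2. So H_1 = Z^2.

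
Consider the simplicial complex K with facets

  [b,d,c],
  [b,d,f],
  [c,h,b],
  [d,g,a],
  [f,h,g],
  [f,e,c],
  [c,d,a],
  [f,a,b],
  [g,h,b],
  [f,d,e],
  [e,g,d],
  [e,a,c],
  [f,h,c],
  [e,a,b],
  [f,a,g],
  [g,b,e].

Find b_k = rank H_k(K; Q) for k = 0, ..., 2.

b_0 = 1, b_1 = 2, b_2 = 1.

Fix the vertex order a < b < c < d < e < f < g < h and write every simplex with vertices in increasing order. Then dim K = 2 and the simplices of K are:

  0-simplices (8): a, b, c, d, e, f, g, h
  1-simplices (24): ab, ac, ad, ae, af, ag, bc, bd, be, bf, bg, bh, cd, ce, cf, ch, de, df, dg, ef, eg, fg, fh, gh
  2-simplices (16): abe, abf, acd, ace, adg, afg, bcd, bch, bdf, beg, bgh, cef, cfh, def, deg, fgh

so the chain groups are C_0 ≅ Z^8, C_1 ≅ Z^24, C_2 ≅ Z^16.

∂_1: C_1 → C_0 maps an edge to its endpoints' difference, ∂[p,q] = q − p.
The 8×24 boundary matrix has rank 7 and Smith normal form diag(1,1,1,1,1,1,1).

Boundary ∂_2: C_2 → C_1 acts by ∂[p,q,r] = [q,r] − [p,r] + [p,q]. For instance
  ∂acd = cd − ad + ac,
  ∂fgh = gh − fh + fg.
This gives a 24×16 integer matrix of rank 15; reducing to Smith normal form yields diagonal entries (1,1,1,1,1,1,1,1,1,1,1,1,1,1,1).

Reading off H_k = ker ∂_k / im ∂_{k+1}:

  H_0: rank C_0 − rank ∂_1 = 8 − 7 = 1, and the invariant factors of ∂_1 are all 1, so H_0 = Z.
  H_1: rank ker ∂_1 − rank ∂_2 = (24 − 7) − 15 = 2, and the invariant factors of ∂_2 are all 1, so H_1 = Z^2.
  H_2: rank ker ∂_2 − rank ∂_3 = (16 − 15) − 0 = 1, and there is no ∂_3, so H_2 = Z.

As a check, the Euler characteristic is 8 − 24 + 16 = 0, which agrees with 1 − 2 + 1 = 0.

Hence the Betti numbers are b_0 = 1, b_1 = 2, b_2 = 1.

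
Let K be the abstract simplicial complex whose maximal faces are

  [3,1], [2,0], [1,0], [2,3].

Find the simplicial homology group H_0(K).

Take the total order 0 < 1 < 2 < 3 on the vertex set. Then K (dimension 1) consists of the simplices:

  0-simplices (4): [0], [1], [2], [3]
  1-simplices (4): [0,1], [0,2], [1,3], [2,3]

so the chain groups are C_0 ≅ Z^4, C_1 ≅ Z^4.

The boundary map ∂_1: C_1 → C_0 sends each edge [p,q] (with p < q) to q − p.
This gives a 4×4 integer matrix of rank 3; reducing to Smith normal form yields diagonal entries (1,1,1).

Reading off H_k = ker ∂_k / im ∂_{k+1}:

  H_0: rank C_0 − rank ∂_1 = 4 − 3 = 1, and the invariant factors of ∂_1 are all 1, so H_0 = Z.

H_0 = Z.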